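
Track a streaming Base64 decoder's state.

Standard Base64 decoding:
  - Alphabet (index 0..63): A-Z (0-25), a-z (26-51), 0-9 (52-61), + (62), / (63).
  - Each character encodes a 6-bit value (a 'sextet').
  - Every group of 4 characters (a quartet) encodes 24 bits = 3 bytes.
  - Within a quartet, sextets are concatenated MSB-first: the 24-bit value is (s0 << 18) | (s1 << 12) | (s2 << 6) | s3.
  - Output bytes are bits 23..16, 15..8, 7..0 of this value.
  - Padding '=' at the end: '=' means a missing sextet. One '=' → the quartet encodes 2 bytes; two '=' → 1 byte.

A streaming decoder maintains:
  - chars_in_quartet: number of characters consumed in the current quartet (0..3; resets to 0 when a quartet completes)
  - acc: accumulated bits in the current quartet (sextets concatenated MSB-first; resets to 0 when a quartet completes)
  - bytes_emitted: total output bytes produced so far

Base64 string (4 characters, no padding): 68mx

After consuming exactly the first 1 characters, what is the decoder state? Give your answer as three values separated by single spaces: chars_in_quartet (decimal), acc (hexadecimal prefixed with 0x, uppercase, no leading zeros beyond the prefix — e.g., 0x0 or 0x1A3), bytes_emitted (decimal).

Answer: 1 0x3A 0

Derivation:
After char 0 ('6'=58): chars_in_quartet=1 acc=0x3A bytes_emitted=0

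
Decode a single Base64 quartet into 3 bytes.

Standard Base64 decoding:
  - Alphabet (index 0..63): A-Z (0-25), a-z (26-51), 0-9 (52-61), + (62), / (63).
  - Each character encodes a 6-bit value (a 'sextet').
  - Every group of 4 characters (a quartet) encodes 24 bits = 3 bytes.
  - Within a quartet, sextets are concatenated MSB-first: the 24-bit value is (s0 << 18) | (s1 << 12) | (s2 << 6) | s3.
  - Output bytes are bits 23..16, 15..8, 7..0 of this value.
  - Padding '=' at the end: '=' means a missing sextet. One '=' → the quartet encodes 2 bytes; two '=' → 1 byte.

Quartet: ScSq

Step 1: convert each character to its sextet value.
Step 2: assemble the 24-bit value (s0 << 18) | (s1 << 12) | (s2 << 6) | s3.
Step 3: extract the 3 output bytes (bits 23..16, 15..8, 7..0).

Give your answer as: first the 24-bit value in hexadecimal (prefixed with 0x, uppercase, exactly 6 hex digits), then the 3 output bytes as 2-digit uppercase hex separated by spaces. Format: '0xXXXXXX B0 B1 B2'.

Sextets: S=18, c=28, S=18, q=42
24-bit: (18<<18) | (28<<12) | (18<<6) | 42
      = 0x480000 | 0x01C000 | 0x000480 | 0x00002A
      = 0x49C4AA
Bytes: (v>>16)&0xFF=49, (v>>8)&0xFF=C4, v&0xFF=AA

Answer: 0x49C4AA 49 C4 AA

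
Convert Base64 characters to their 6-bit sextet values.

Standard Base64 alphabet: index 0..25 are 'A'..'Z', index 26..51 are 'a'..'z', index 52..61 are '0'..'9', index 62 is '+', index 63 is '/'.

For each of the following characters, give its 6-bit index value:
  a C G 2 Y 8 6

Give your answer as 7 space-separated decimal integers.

'a': a..z range, 26 + ord('a') − ord('a') = 26
'C': A..Z range, ord('C') − ord('A') = 2
'G': A..Z range, ord('G') − ord('A') = 6
'2': 0..9 range, 52 + ord('2') − ord('0') = 54
'Y': A..Z range, ord('Y') − ord('A') = 24
'8': 0..9 range, 52 + ord('8') − ord('0') = 60
'6': 0..9 range, 52 + ord('6') − ord('0') = 58

Answer: 26 2 6 54 24 60 58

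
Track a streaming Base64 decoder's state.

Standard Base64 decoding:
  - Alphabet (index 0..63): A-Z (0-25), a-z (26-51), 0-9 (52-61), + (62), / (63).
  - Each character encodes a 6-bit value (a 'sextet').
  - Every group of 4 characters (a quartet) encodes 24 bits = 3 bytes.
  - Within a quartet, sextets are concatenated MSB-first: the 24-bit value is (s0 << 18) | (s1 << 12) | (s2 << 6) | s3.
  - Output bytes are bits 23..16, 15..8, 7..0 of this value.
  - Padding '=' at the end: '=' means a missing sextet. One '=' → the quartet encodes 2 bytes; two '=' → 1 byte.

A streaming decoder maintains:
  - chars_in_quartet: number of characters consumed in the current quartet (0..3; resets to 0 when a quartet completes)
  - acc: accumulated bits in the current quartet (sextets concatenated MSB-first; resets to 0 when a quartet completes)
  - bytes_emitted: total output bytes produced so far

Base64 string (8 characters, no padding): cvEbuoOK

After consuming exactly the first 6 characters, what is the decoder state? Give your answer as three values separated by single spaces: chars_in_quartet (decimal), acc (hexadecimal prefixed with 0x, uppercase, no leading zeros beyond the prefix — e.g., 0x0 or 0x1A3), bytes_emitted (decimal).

After char 0 ('c'=28): chars_in_quartet=1 acc=0x1C bytes_emitted=0
After char 1 ('v'=47): chars_in_quartet=2 acc=0x72F bytes_emitted=0
After char 2 ('E'=4): chars_in_quartet=3 acc=0x1CBC4 bytes_emitted=0
After char 3 ('b'=27): chars_in_quartet=4 acc=0x72F11B -> emit 72 F1 1B, reset; bytes_emitted=3
After char 4 ('u'=46): chars_in_quartet=1 acc=0x2E bytes_emitted=3
After char 5 ('o'=40): chars_in_quartet=2 acc=0xBA8 bytes_emitted=3

Answer: 2 0xBA8 3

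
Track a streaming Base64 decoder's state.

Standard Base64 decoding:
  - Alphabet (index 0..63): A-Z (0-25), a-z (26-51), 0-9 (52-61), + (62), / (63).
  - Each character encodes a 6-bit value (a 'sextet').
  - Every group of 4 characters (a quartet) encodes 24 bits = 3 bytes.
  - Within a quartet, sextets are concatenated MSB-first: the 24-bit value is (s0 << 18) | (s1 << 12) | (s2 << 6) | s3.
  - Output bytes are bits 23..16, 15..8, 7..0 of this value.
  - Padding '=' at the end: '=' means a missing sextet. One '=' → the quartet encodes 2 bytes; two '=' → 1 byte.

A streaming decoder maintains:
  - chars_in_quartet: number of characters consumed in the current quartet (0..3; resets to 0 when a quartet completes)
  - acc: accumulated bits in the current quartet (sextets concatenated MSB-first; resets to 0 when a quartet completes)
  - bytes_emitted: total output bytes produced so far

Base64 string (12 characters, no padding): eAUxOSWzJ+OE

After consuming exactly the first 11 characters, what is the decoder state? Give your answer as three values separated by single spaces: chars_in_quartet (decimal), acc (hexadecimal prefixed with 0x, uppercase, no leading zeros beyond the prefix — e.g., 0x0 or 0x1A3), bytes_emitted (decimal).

After char 0 ('e'=30): chars_in_quartet=1 acc=0x1E bytes_emitted=0
After char 1 ('A'=0): chars_in_quartet=2 acc=0x780 bytes_emitted=0
After char 2 ('U'=20): chars_in_quartet=3 acc=0x1E014 bytes_emitted=0
After char 3 ('x'=49): chars_in_quartet=4 acc=0x780531 -> emit 78 05 31, reset; bytes_emitted=3
After char 4 ('O'=14): chars_in_quartet=1 acc=0xE bytes_emitted=3
After char 5 ('S'=18): chars_in_quartet=2 acc=0x392 bytes_emitted=3
After char 6 ('W'=22): chars_in_quartet=3 acc=0xE496 bytes_emitted=3
After char 7 ('z'=51): chars_in_quartet=4 acc=0x3925B3 -> emit 39 25 B3, reset; bytes_emitted=6
After char 8 ('J'=9): chars_in_quartet=1 acc=0x9 bytes_emitted=6
After char 9 ('+'=62): chars_in_quartet=2 acc=0x27E bytes_emitted=6
After char 10 ('O'=14): chars_in_quartet=3 acc=0x9F8E bytes_emitted=6

Answer: 3 0x9F8E 6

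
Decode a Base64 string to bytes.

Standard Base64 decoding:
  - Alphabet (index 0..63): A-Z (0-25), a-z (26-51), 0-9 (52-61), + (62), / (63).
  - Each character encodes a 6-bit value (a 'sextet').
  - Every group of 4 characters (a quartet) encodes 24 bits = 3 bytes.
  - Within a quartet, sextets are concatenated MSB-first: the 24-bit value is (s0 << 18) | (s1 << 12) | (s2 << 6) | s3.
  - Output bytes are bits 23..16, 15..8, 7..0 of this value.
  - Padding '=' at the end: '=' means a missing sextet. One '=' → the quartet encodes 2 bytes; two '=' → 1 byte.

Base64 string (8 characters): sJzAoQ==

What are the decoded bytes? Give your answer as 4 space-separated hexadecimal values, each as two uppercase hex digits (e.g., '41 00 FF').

After char 0 ('s'=44): chars_in_quartet=1 acc=0x2C bytes_emitted=0
After char 1 ('J'=9): chars_in_quartet=2 acc=0xB09 bytes_emitted=0
After char 2 ('z'=51): chars_in_quartet=3 acc=0x2C273 bytes_emitted=0
After char 3 ('A'=0): chars_in_quartet=4 acc=0xB09CC0 -> emit B0 9C C0, reset; bytes_emitted=3
After char 4 ('o'=40): chars_in_quartet=1 acc=0x28 bytes_emitted=3
After char 5 ('Q'=16): chars_in_quartet=2 acc=0xA10 bytes_emitted=3
Padding '==': partial quartet acc=0xA10 -> emit A1; bytes_emitted=4

Answer: B0 9C C0 A1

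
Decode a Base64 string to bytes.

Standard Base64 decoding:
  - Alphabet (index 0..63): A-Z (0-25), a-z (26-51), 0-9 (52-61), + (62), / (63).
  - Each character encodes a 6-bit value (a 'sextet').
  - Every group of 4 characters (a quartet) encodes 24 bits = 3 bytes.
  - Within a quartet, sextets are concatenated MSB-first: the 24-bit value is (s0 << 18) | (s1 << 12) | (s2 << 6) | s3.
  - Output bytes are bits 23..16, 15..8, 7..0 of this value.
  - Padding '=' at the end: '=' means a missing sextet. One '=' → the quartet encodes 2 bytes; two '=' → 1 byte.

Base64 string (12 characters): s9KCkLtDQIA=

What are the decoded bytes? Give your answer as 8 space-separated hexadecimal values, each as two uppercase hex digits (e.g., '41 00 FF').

Answer: B3 D2 82 90 BB 43 40 80

Derivation:
After char 0 ('s'=44): chars_in_quartet=1 acc=0x2C bytes_emitted=0
After char 1 ('9'=61): chars_in_quartet=2 acc=0xB3D bytes_emitted=0
After char 2 ('K'=10): chars_in_quartet=3 acc=0x2CF4A bytes_emitted=0
After char 3 ('C'=2): chars_in_quartet=4 acc=0xB3D282 -> emit B3 D2 82, reset; bytes_emitted=3
After char 4 ('k'=36): chars_in_quartet=1 acc=0x24 bytes_emitted=3
After char 5 ('L'=11): chars_in_quartet=2 acc=0x90B bytes_emitted=3
After char 6 ('t'=45): chars_in_quartet=3 acc=0x242ED bytes_emitted=3
After char 7 ('D'=3): chars_in_quartet=4 acc=0x90BB43 -> emit 90 BB 43, reset; bytes_emitted=6
After char 8 ('Q'=16): chars_in_quartet=1 acc=0x10 bytes_emitted=6
After char 9 ('I'=8): chars_in_quartet=2 acc=0x408 bytes_emitted=6
After char 10 ('A'=0): chars_in_quartet=3 acc=0x10200 bytes_emitted=6
Padding '=': partial quartet acc=0x10200 -> emit 40 80; bytes_emitted=8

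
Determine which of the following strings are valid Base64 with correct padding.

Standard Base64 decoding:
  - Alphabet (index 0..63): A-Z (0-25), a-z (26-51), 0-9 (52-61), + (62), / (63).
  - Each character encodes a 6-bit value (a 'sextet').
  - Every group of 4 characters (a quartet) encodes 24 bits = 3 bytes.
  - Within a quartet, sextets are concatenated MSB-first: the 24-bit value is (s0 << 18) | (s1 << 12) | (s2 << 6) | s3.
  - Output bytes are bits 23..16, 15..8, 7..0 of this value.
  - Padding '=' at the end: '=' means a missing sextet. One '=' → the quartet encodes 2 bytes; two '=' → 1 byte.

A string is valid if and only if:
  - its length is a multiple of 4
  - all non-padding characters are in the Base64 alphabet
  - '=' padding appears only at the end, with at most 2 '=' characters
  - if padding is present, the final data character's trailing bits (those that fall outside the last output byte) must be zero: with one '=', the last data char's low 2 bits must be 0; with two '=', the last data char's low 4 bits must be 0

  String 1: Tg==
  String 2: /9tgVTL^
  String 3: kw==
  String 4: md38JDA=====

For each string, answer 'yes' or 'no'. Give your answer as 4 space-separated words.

Answer: yes no yes no

Derivation:
String 1: 'Tg==' → valid
String 2: '/9tgVTL^' → invalid (bad char(s): ['^'])
String 3: 'kw==' → valid
String 4: 'md38JDA=====' → invalid (5 pad chars (max 2))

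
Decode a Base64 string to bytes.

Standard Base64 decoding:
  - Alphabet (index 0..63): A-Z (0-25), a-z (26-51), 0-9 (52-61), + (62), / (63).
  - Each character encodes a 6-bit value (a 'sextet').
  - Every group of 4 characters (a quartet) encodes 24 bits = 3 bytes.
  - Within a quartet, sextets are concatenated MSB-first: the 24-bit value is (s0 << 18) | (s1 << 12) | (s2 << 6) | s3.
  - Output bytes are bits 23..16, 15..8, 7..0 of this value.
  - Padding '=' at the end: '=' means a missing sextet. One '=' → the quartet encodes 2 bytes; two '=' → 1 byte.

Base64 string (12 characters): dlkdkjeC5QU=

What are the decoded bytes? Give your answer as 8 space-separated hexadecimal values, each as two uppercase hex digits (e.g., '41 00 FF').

Answer: 76 59 1D 92 37 82 E5 05

Derivation:
After char 0 ('d'=29): chars_in_quartet=1 acc=0x1D bytes_emitted=0
After char 1 ('l'=37): chars_in_quartet=2 acc=0x765 bytes_emitted=0
After char 2 ('k'=36): chars_in_quartet=3 acc=0x1D964 bytes_emitted=0
After char 3 ('d'=29): chars_in_quartet=4 acc=0x76591D -> emit 76 59 1D, reset; bytes_emitted=3
After char 4 ('k'=36): chars_in_quartet=1 acc=0x24 bytes_emitted=3
After char 5 ('j'=35): chars_in_quartet=2 acc=0x923 bytes_emitted=3
After char 6 ('e'=30): chars_in_quartet=3 acc=0x248DE bytes_emitted=3
After char 7 ('C'=2): chars_in_quartet=4 acc=0x923782 -> emit 92 37 82, reset; bytes_emitted=6
After char 8 ('5'=57): chars_in_quartet=1 acc=0x39 bytes_emitted=6
After char 9 ('Q'=16): chars_in_quartet=2 acc=0xE50 bytes_emitted=6
After char 10 ('U'=20): chars_in_quartet=3 acc=0x39414 bytes_emitted=6
Padding '=': partial quartet acc=0x39414 -> emit E5 05; bytes_emitted=8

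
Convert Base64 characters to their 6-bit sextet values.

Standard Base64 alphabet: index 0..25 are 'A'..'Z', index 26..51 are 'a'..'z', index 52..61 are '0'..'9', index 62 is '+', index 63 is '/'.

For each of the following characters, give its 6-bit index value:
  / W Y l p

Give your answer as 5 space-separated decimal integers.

'/': index 63
'W': A..Z range, ord('W') − ord('A') = 22
'Y': A..Z range, ord('Y') − ord('A') = 24
'l': a..z range, 26 + ord('l') − ord('a') = 37
'p': a..z range, 26 + ord('p') − ord('a') = 41

Answer: 63 22 24 37 41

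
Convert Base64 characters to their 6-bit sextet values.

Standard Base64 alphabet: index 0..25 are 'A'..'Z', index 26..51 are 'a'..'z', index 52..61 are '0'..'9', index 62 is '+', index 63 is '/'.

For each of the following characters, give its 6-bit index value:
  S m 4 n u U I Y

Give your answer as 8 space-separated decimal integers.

'S': A..Z range, ord('S') − ord('A') = 18
'm': a..z range, 26 + ord('m') − ord('a') = 38
'4': 0..9 range, 52 + ord('4') − ord('0') = 56
'n': a..z range, 26 + ord('n') − ord('a') = 39
'u': a..z range, 26 + ord('u') − ord('a') = 46
'U': A..Z range, ord('U') − ord('A') = 20
'I': A..Z range, ord('I') − ord('A') = 8
'Y': A..Z range, ord('Y') − ord('A') = 24

Answer: 18 38 56 39 46 20 8 24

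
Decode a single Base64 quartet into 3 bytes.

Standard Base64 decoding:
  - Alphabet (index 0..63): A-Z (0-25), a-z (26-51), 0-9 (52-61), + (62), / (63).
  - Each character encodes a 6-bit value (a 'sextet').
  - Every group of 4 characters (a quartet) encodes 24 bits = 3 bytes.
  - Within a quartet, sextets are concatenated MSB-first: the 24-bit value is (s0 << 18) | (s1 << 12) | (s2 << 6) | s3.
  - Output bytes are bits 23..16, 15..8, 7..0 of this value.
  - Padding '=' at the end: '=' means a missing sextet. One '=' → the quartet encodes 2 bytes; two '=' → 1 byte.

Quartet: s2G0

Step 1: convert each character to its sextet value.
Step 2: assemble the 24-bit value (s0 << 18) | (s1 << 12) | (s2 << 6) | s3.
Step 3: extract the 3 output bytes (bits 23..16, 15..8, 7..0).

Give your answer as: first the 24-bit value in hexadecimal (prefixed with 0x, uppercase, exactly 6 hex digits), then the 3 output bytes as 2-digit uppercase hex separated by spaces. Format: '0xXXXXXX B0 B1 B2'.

Sextets: s=44, 2=54, G=6, 0=52
24-bit: (44<<18) | (54<<12) | (6<<6) | 52
      = 0xB00000 | 0x036000 | 0x000180 | 0x000034
      = 0xB361B4
Bytes: (v>>16)&0xFF=B3, (v>>8)&0xFF=61, v&0xFF=B4

Answer: 0xB361B4 B3 61 B4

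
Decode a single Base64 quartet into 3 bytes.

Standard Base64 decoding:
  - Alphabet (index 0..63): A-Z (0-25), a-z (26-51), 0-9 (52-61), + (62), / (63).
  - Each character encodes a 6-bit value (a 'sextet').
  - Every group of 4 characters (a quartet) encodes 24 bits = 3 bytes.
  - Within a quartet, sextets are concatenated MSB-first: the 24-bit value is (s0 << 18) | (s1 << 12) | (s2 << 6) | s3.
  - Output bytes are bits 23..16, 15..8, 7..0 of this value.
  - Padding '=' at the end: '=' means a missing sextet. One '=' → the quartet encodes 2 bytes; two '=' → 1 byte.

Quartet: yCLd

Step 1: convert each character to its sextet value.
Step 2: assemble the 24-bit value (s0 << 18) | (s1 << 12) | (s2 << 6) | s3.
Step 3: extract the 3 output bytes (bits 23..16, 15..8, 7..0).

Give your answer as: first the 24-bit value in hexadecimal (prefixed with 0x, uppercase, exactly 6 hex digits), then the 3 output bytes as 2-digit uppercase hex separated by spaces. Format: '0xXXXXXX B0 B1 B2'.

Answer: 0xC822DD C8 22 DD

Derivation:
Sextets: y=50, C=2, L=11, d=29
24-bit: (50<<18) | (2<<12) | (11<<6) | 29
      = 0xC80000 | 0x002000 | 0x0002C0 | 0x00001D
      = 0xC822DD
Bytes: (v>>16)&0xFF=C8, (v>>8)&0xFF=22, v&0xFF=DD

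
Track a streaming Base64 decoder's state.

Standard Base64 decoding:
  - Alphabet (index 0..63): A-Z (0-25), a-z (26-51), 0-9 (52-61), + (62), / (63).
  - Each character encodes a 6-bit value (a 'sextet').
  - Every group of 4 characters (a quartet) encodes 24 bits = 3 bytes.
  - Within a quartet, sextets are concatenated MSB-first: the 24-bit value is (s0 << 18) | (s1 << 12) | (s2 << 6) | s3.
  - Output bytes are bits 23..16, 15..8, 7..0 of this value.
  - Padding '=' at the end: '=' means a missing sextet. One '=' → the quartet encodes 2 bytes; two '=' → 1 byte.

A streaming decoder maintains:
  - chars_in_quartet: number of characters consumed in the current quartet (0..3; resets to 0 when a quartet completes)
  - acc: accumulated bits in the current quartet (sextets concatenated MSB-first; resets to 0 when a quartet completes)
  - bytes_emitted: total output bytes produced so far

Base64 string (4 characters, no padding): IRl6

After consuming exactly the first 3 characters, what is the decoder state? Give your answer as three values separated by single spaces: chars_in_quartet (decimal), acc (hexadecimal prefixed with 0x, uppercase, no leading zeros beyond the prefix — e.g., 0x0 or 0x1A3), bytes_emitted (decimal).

After char 0 ('I'=8): chars_in_quartet=1 acc=0x8 bytes_emitted=0
After char 1 ('R'=17): chars_in_quartet=2 acc=0x211 bytes_emitted=0
After char 2 ('l'=37): chars_in_quartet=3 acc=0x8465 bytes_emitted=0

Answer: 3 0x8465 0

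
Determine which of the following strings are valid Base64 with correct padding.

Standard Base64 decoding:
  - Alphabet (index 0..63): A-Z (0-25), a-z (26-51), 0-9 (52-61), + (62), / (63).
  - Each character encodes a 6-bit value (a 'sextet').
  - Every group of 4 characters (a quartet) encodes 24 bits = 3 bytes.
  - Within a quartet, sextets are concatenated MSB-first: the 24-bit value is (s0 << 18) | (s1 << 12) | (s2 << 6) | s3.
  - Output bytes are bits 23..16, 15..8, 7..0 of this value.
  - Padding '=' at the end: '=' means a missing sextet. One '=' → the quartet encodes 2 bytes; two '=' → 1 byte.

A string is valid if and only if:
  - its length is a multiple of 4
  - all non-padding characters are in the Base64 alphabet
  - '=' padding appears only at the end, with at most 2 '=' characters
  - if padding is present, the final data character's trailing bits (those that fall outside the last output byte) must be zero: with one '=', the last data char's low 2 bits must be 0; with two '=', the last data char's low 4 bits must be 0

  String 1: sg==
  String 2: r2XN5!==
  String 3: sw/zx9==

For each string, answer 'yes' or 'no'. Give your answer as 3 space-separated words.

String 1: 'sg==' → valid
String 2: 'r2XN5!==' → invalid (bad char(s): ['!'])
String 3: 'sw/zx9==' → invalid (bad trailing bits)

Answer: yes no no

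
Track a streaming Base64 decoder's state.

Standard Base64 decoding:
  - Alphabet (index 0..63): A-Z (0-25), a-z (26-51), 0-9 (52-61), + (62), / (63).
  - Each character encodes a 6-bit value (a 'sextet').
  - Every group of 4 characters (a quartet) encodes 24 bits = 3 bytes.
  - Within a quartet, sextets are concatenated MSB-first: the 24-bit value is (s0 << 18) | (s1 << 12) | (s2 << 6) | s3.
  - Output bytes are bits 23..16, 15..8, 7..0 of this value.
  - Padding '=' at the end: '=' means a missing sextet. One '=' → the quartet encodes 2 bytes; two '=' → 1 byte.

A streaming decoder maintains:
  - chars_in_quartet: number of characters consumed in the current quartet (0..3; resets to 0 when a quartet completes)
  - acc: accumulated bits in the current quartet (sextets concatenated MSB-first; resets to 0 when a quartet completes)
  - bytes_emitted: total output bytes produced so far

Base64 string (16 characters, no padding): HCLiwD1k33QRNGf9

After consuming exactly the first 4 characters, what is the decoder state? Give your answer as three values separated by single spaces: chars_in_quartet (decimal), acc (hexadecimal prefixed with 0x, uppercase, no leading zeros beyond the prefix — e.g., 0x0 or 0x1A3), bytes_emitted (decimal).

Answer: 0 0x0 3

Derivation:
After char 0 ('H'=7): chars_in_quartet=1 acc=0x7 bytes_emitted=0
After char 1 ('C'=2): chars_in_quartet=2 acc=0x1C2 bytes_emitted=0
After char 2 ('L'=11): chars_in_quartet=3 acc=0x708B bytes_emitted=0
After char 3 ('i'=34): chars_in_quartet=4 acc=0x1C22E2 -> emit 1C 22 E2, reset; bytes_emitted=3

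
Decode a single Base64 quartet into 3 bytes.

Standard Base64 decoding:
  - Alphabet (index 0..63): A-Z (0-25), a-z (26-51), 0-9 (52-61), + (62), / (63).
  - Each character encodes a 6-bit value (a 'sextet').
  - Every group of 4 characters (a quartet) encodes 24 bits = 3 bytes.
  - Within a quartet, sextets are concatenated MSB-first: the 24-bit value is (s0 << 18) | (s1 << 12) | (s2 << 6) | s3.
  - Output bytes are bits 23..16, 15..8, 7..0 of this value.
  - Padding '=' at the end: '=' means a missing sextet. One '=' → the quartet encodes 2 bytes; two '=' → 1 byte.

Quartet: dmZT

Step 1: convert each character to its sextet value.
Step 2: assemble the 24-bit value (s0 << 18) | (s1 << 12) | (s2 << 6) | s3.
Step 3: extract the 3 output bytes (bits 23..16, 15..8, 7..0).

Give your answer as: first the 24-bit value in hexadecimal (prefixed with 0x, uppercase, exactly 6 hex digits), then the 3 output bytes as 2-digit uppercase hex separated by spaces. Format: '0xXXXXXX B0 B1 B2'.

Sextets: d=29, m=38, Z=25, T=19
24-bit: (29<<18) | (38<<12) | (25<<6) | 19
      = 0x740000 | 0x026000 | 0x000640 | 0x000013
      = 0x766653
Bytes: (v>>16)&0xFF=76, (v>>8)&0xFF=66, v&0xFF=53

Answer: 0x766653 76 66 53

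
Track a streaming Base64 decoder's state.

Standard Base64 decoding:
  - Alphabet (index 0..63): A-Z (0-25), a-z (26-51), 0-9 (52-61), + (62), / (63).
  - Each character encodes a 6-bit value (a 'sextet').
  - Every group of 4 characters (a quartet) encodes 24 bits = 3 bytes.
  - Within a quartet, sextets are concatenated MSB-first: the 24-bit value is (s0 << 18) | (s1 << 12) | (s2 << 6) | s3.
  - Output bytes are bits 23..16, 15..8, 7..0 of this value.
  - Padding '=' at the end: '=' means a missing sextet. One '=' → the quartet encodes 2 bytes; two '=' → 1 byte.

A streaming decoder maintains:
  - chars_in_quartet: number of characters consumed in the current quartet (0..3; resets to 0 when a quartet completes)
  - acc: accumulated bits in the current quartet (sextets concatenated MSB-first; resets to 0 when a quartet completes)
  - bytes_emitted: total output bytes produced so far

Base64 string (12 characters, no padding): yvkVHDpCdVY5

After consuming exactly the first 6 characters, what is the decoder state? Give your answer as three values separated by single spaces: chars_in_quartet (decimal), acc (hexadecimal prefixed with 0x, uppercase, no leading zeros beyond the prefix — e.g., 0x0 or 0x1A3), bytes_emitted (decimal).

Answer: 2 0x1C3 3

Derivation:
After char 0 ('y'=50): chars_in_quartet=1 acc=0x32 bytes_emitted=0
After char 1 ('v'=47): chars_in_quartet=2 acc=0xCAF bytes_emitted=0
After char 2 ('k'=36): chars_in_quartet=3 acc=0x32BE4 bytes_emitted=0
After char 3 ('V'=21): chars_in_quartet=4 acc=0xCAF915 -> emit CA F9 15, reset; bytes_emitted=3
After char 4 ('H'=7): chars_in_quartet=1 acc=0x7 bytes_emitted=3
After char 5 ('D'=3): chars_in_quartet=2 acc=0x1C3 bytes_emitted=3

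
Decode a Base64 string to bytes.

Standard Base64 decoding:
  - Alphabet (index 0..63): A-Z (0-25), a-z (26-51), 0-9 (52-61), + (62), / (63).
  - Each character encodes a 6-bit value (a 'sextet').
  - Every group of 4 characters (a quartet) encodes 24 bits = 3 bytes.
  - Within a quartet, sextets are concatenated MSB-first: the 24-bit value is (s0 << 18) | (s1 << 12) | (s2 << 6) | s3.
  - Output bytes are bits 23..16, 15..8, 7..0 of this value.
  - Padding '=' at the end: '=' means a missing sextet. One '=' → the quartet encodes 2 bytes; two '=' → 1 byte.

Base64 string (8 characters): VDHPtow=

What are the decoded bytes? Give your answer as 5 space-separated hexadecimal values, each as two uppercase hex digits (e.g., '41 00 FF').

After char 0 ('V'=21): chars_in_quartet=1 acc=0x15 bytes_emitted=0
After char 1 ('D'=3): chars_in_quartet=2 acc=0x543 bytes_emitted=0
After char 2 ('H'=7): chars_in_quartet=3 acc=0x150C7 bytes_emitted=0
After char 3 ('P'=15): chars_in_quartet=4 acc=0x5431CF -> emit 54 31 CF, reset; bytes_emitted=3
After char 4 ('t'=45): chars_in_quartet=1 acc=0x2D bytes_emitted=3
After char 5 ('o'=40): chars_in_quartet=2 acc=0xB68 bytes_emitted=3
After char 6 ('w'=48): chars_in_quartet=3 acc=0x2DA30 bytes_emitted=3
Padding '=': partial quartet acc=0x2DA30 -> emit B6 8C; bytes_emitted=5

Answer: 54 31 CF B6 8C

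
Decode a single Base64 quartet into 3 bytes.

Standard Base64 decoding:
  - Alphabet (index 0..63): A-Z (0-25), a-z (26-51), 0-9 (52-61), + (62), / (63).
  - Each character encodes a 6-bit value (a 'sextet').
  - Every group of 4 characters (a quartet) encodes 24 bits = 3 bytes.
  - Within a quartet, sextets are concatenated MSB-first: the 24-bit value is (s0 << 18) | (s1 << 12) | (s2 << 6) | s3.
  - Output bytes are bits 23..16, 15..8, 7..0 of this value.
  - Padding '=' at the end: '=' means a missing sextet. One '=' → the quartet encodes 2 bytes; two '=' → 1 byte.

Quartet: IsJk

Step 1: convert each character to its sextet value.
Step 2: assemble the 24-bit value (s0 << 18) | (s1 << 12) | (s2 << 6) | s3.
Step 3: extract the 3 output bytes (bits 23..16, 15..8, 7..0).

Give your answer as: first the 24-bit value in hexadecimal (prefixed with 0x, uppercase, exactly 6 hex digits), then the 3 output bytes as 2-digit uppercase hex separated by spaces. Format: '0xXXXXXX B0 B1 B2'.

Sextets: I=8, s=44, J=9, k=36
24-bit: (8<<18) | (44<<12) | (9<<6) | 36
      = 0x200000 | 0x02C000 | 0x000240 | 0x000024
      = 0x22C264
Bytes: (v>>16)&0xFF=22, (v>>8)&0xFF=C2, v&0xFF=64

Answer: 0x22C264 22 C2 64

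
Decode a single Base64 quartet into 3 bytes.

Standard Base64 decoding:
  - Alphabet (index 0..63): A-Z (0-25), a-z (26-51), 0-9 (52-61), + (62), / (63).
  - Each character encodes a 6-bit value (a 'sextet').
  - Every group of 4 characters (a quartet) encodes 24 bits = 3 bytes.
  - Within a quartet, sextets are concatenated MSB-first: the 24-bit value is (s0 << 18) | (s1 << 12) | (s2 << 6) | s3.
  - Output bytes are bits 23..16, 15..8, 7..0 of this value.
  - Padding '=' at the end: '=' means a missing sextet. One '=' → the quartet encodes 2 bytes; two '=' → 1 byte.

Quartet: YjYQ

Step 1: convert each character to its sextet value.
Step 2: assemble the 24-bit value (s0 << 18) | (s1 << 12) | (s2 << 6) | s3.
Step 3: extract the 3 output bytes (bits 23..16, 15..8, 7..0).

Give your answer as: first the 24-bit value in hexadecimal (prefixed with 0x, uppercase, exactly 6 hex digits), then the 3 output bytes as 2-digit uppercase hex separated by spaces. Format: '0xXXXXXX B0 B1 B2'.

Sextets: Y=24, j=35, Y=24, Q=16
24-bit: (24<<18) | (35<<12) | (24<<6) | 16
      = 0x600000 | 0x023000 | 0x000600 | 0x000010
      = 0x623610
Bytes: (v>>16)&0xFF=62, (v>>8)&0xFF=36, v&0xFF=10

Answer: 0x623610 62 36 10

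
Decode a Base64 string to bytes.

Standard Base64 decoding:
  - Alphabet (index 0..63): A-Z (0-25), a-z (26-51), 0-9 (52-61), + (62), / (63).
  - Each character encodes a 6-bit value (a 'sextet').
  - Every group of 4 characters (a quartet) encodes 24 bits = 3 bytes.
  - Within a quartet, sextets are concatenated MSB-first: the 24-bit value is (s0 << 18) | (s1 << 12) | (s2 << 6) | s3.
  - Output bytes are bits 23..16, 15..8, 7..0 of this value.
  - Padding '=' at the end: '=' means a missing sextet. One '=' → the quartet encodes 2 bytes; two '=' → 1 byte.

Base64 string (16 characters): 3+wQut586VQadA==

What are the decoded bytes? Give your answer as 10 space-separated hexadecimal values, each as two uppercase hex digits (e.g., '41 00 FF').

Answer: DF EC 10 BA DE 7C E9 54 1A 74

Derivation:
After char 0 ('3'=55): chars_in_quartet=1 acc=0x37 bytes_emitted=0
After char 1 ('+'=62): chars_in_quartet=2 acc=0xDFE bytes_emitted=0
After char 2 ('w'=48): chars_in_quartet=3 acc=0x37FB0 bytes_emitted=0
After char 3 ('Q'=16): chars_in_quartet=4 acc=0xDFEC10 -> emit DF EC 10, reset; bytes_emitted=3
After char 4 ('u'=46): chars_in_quartet=1 acc=0x2E bytes_emitted=3
After char 5 ('t'=45): chars_in_quartet=2 acc=0xBAD bytes_emitted=3
After char 6 ('5'=57): chars_in_quartet=3 acc=0x2EB79 bytes_emitted=3
After char 7 ('8'=60): chars_in_quartet=4 acc=0xBADE7C -> emit BA DE 7C, reset; bytes_emitted=6
After char 8 ('6'=58): chars_in_quartet=1 acc=0x3A bytes_emitted=6
After char 9 ('V'=21): chars_in_quartet=2 acc=0xE95 bytes_emitted=6
After char 10 ('Q'=16): chars_in_quartet=3 acc=0x3A550 bytes_emitted=6
After char 11 ('a'=26): chars_in_quartet=4 acc=0xE9541A -> emit E9 54 1A, reset; bytes_emitted=9
After char 12 ('d'=29): chars_in_quartet=1 acc=0x1D bytes_emitted=9
After char 13 ('A'=0): chars_in_quartet=2 acc=0x740 bytes_emitted=9
Padding '==': partial quartet acc=0x740 -> emit 74; bytes_emitted=10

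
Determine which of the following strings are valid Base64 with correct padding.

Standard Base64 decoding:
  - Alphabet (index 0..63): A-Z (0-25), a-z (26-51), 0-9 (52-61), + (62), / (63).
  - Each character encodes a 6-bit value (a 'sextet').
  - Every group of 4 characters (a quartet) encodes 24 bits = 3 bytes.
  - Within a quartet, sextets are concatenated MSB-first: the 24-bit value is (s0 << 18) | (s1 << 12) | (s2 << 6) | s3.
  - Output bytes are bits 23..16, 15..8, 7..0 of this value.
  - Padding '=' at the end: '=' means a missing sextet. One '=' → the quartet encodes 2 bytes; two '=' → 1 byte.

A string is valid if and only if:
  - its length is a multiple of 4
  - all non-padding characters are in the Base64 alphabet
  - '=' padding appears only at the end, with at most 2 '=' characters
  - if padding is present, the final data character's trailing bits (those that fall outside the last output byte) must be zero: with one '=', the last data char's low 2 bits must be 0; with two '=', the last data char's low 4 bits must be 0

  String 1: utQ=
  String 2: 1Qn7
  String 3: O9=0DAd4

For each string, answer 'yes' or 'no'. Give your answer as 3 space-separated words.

String 1: 'utQ=' → valid
String 2: '1Qn7' → valid
String 3: 'O9=0DAd4' → invalid (bad char(s): ['=']; '=' in middle)

Answer: yes yes no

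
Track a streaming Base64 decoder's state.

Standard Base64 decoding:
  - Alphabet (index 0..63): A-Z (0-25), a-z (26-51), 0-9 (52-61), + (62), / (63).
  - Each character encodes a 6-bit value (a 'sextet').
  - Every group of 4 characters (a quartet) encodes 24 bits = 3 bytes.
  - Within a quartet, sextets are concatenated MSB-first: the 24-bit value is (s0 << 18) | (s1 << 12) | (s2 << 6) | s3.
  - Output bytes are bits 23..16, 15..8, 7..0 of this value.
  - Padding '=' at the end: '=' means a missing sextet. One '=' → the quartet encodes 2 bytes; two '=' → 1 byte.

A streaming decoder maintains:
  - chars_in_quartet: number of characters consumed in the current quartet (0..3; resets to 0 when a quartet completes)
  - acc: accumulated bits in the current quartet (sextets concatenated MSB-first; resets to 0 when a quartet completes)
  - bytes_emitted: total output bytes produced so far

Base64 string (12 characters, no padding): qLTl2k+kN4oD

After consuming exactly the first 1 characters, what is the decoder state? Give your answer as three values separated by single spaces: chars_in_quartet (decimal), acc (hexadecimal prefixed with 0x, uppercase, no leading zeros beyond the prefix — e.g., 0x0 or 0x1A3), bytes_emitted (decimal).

After char 0 ('q'=42): chars_in_quartet=1 acc=0x2A bytes_emitted=0

Answer: 1 0x2A 0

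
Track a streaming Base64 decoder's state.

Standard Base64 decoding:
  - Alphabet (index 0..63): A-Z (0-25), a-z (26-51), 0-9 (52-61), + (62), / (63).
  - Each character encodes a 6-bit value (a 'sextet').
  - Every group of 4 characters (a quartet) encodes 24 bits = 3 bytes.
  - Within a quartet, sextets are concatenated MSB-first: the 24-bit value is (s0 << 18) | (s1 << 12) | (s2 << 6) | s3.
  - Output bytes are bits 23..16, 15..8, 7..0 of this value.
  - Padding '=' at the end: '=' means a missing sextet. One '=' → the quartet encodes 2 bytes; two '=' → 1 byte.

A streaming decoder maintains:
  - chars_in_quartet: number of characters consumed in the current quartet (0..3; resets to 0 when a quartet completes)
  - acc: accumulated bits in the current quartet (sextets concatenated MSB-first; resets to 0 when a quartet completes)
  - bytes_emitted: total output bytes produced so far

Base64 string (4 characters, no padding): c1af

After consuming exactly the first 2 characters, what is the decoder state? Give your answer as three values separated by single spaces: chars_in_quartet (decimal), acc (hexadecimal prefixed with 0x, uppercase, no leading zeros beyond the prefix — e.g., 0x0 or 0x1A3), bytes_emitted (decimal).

Answer: 2 0x735 0

Derivation:
After char 0 ('c'=28): chars_in_quartet=1 acc=0x1C bytes_emitted=0
After char 1 ('1'=53): chars_in_quartet=2 acc=0x735 bytes_emitted=0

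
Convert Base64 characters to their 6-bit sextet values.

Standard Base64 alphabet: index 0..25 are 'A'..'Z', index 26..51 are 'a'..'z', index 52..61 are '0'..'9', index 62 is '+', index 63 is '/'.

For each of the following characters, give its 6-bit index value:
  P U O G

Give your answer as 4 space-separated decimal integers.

'P': A..Z range, ord('P') − ord('A') = 15
'U': A..Z range, ord('U') − ord('A') = 20
'O': A..Z range, ord('O') − ord('A') = 14
'G': A..Z range, ord('G') − ord('A') = 6

Answer: 15 20 14 6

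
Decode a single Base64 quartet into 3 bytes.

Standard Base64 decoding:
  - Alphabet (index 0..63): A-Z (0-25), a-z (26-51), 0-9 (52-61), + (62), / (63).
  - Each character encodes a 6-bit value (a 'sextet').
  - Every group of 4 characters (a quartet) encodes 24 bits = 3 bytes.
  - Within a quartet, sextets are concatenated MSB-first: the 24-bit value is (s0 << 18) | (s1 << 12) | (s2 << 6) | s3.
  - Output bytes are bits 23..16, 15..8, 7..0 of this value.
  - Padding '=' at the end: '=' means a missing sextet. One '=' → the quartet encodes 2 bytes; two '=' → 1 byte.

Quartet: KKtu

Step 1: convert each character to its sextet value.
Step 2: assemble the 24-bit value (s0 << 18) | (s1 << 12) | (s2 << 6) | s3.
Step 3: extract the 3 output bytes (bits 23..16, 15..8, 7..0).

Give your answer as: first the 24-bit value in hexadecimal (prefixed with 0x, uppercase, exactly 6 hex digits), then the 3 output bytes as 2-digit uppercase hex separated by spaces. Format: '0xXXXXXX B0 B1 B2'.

Sextets: K=10, K=10, t=45, u=46
24-bit: (10<<18) | (10<<12) | (45<<6) | 46
      = 0x280000 | 0x00A000 | 0x000B40 | 0x00002E
      = 0x28AB6E
Bytes: (v>>16)&0xFF=28, (v>>8)&0xFF=AB, v&0xFF=6E

Answer: 0x28AB6E 28 AB 6E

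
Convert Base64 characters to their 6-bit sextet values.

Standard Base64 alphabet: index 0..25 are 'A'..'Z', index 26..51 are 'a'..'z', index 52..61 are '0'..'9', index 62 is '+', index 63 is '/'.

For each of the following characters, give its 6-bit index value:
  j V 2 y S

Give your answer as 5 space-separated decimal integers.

Answer: 35 21 54 50 18

Derivation:
'j': a..z range, 26 + ord('j') − ord('a') = 35
'V': A..Z range, ord('V') − ord('A') = 21
'2': 0..9 range, 52 + ord('2') − ord('0') = 54
'y': a..z range, 26 + ord('y') − ord('a') = 50
'S': A..Z range, ord('S') − ord('A') = 18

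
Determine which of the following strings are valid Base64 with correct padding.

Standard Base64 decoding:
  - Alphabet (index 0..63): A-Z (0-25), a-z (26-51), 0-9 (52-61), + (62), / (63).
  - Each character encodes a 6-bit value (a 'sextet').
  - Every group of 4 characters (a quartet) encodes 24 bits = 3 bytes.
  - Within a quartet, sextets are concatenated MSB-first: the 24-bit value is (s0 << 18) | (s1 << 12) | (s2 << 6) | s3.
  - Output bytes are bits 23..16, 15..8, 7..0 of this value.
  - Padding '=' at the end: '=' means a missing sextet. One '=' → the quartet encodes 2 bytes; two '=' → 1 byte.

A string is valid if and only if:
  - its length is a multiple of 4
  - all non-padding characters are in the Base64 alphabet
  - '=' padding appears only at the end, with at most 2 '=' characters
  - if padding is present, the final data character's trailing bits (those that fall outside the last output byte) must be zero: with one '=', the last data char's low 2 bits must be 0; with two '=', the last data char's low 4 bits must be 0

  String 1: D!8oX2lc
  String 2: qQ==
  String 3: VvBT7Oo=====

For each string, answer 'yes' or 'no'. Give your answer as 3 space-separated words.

Answer: no yes no

Derivation:
String 1: 'D!8oX2lc' → invalid (bad char(s): ['!'])
String 2: 'qQ==' → valid
String 3: 'VvBT7Oo=====' → invalid (5 pad chars (max 2))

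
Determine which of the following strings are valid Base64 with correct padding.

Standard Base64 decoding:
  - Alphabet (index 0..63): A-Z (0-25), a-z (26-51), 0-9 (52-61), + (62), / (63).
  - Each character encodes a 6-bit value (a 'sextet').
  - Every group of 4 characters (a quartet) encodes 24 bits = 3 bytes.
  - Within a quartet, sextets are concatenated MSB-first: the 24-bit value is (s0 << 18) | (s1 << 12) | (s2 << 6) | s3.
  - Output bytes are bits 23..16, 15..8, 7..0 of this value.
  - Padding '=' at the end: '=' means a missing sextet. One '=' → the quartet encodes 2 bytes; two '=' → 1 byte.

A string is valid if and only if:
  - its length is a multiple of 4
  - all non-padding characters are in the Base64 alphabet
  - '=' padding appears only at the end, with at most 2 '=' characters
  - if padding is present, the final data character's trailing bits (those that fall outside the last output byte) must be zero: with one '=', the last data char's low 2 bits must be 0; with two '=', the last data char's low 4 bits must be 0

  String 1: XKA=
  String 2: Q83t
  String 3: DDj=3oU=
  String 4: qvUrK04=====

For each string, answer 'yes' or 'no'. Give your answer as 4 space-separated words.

Answer: yes yes no no

Derivation:
String 1: 'XKA=' → valid
String 2: 'Q83t' → valid
String 3: 'DDj=3oU=' → invalid (bad char(s): ['=']; '=' in middle)
String 4: 'qvUrK04=====' → invalid (5 pad chars (max 2))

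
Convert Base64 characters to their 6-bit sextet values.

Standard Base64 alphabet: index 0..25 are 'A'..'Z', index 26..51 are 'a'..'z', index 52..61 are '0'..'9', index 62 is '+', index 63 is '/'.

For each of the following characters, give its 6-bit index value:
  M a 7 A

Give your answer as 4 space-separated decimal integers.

'M': A..Z range, ord('M') − ord('A') = 12
'a': a..z range, 26 + ord('a') − ord('a') = 26
'7': 0..9 range, 52 + ord('7') − ord('0') = 59
'A': A..Z range, ord('A') − ord('A') = 0

Answer: 12 26 59 0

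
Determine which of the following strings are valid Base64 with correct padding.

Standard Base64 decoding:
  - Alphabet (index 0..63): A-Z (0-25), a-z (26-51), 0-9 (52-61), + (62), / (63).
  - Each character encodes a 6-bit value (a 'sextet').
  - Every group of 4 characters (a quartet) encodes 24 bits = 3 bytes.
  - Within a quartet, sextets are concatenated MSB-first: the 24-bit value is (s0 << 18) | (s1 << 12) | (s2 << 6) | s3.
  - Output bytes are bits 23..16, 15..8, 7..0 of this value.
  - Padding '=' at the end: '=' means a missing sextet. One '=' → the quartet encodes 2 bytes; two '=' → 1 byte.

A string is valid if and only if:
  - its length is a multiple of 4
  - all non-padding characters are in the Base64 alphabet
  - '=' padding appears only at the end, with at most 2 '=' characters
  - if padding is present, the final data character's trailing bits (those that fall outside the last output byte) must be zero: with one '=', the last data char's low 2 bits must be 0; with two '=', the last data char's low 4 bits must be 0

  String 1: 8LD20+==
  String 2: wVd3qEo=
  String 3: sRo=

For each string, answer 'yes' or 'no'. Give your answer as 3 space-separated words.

String 1: '8LD20+==' → invalid (bad trailing bits)
String 2: 'wVd3qEo=' → valid
String 3: 'sRo=' → valid

Answer: no yes yes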